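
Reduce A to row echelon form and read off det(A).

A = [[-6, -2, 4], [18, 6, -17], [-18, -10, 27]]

Forward elimination:
R2 <- R2 - (-3)*R1:  [  0   0  -5 ]
R3 <- R3 - (3)*R1:  [  0  -4  15 ]
R2 <-> R3   (pivot in column 2 was zero)
[ -6  -2   4 ]
[  0  -4  15 ]
[  0   0  -5 ]
Upper-triangular form:
[ -6  -2   4 ]
[  0  -4  15 ]
[  0   0  -5 ]
det(A) = (-1)^1 * (-6) * (-4) * (-5) = 120  (1 row swap -> sign -1)

det(A) = 120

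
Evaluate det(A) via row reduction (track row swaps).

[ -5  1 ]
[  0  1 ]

det(A) = -5

Forward elimination:
Upper-triangular form:
[ -5  1 ]
[  0  1 ]
det(A) = (-1)^0 * (-5) * (1) = -5  (0 row swaps -> sign +1)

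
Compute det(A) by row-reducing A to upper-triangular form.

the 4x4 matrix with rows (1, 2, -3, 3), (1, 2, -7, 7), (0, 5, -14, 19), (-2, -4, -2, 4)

Forward elimination:
R2 <- R2 - (1)*R1:  [  0   0  -4   4 ]
R4 <- R4 - (-2)*R1:  [  0   0  -8  10 ]
R2 <-> R3   (pivot in column 2 was zero)
[ 1  2   -3   3 ]
[ 0  5  -14  19 ]
[ 0  0   -4   4 ]
[ 0  0   -8  10 ]
R4 <- R4 - (2)*R3:  [ 0  0  0  2 ]
Upper-triangular form:
[ 1  2   -3   3 ]
[ 0  5  -14  19 ]
[ 0  0   -4   4 ]
[ 0  0    0   2 ]
det(A) = (-1)^1 * (1) * (5) * (-4) * (2) = 40  (1 row swap -> sign -1)

det(A) = 40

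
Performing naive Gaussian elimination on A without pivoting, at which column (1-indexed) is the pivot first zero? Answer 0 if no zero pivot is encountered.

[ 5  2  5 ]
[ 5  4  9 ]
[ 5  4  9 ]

first zero-pivot column = 3

Naive forward elimination:
R2 <- R2 - (1)*R1:  [ 0  2  4 ]
R3 <- R3 - (1)*R1:  [ 0  2  4 ]
R3 <- R3 - (1)*R2:  [ 0  0  0 ]
Matrix at this point:
[ 5  2  5 ]
[ 0  2  4 ]
[ 0  0  0 ]
Pivot entry (3,3) in the last row is zero and there are no rows below to swap with -> zero pivot in column 3 (A is singular).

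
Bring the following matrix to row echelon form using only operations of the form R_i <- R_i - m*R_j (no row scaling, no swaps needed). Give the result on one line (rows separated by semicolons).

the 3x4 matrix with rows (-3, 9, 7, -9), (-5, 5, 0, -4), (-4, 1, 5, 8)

Forward elimination:
R2 <- R2 - (5/3)*R1:  [     0    -10  -35/3     11 ]
R3 <- R3 - (4/3)*R1:  [     0    -11  -13/3     20 ]
R3 <- R3 - (11/10)*R2:  [     0      0   17/2  79/10 ]
Row echelon form:
[ -3    9      7     -9 ]
[  0  -10  -35/3     11 ]
[  0    0   17/2  79/10 ]

REF = [-3 9 7 -9; 0 -10 -35/3 11; 0 0 17/2 79/10]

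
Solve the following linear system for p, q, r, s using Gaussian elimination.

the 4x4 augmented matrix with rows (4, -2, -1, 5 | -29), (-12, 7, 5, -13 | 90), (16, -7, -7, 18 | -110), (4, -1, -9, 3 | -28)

(-2, 5, 1, -2)

Forward elimination on [A|b]:
R2 <- R2 - (-3)*R1:  [ 0  1  2  2  3 ]
R3 <- R3 - (4)*R1:  [  0   1  -3  -2   6 ]
R4 <- R4 - (1)*R1:  [  0   1  -8  -2   1 ]
R3 <- R3 - (1)*R2:  [  0   0  -5  -4   3 ]
R4 <- R4 - (1)*R2:  [   0    0  -10   -4   -2 ]
R4 <- R4 - (2)*R3:  [  0   0   0   4  -8 ]
Row echelon form:
[ 4  -2  -1   5  |  -29 ]
[ 0   1   2   2  |    3 ]
[ 0   0  -5  -4  |    3 ]
[ 0   0   0   4  |   -8 ]
Back-substitution:
s = (-8) / 4 = -2
r = (3 - (-4)*(-2)) / -5 = 1
q = (3 - (2)*(1) - (2)*(-2)) / 1 = 5
p = (-29 - (-2)*(5) - (-1)*(1) - (5)*(-2)) / 4 = -2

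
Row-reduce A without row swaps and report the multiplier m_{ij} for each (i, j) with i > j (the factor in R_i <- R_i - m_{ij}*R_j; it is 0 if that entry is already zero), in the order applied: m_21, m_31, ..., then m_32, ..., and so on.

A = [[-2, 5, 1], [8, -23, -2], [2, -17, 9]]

Forward elimination:
R2 <- R2 - (-4)*R1:  [  0  -3   2 ]
R3 <- R3 - (-1)*R1:  [   0  -12   10 ]
R3 <- R3 - (4)*R2:  [ 0  0  2 ]
Multipliers (in order of application): m_{21} = -4, m_{31} = -1, m_{32} = 4

multipliers: -4, -1, 4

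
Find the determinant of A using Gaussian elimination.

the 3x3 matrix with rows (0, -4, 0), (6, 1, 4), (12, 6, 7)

det(A) = -24

Forward elimination:
R1 <-> R2   (pivot in column 1 was zero)
[  6   1  4 ]
[  0  -4  0 ]
[ 12   6  7 ]
R3 <- R3 - (2)*R1:  [  0   4  -1 ]
R3 <- R3 - (-1)*R2:  [  0   0  -1 ]
Upper-triangular form:
[ 6   1   4 ]
[ 0  -4   0 ]
[ 0   0  -1 ]
det(A) = (-1)^1 * (6) * (-4) * (-1) = -24  (1 row swap -> sign -1)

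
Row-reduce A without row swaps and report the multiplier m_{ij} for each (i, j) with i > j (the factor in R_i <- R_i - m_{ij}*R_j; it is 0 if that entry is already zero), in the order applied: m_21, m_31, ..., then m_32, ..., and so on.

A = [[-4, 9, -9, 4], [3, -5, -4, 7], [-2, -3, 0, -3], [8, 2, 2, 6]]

Forward elimination:
R2 <- R2 - (-3/4)*R1:  [     0    7/4  -43/4     10 ]
R3 <- R3 - (1/2)*R1:  [     0  -15/2    9/2     -5 ]
R4 <- R4 - (-2)*R1:  [   0   20  -16   14 ]
R3 <- R3 - (-30/7)*R2:  [      0       0  -291/7   265/7 ]
R4 <- R4 - (80/7)*R2:  [      0       0   748/7  -702/7 ]
R4 <- R4 - (-748/291)*R3:  [        0         0         0  -866/291 ]
Multipliers (in order of application): m_{21} = -3/4, m_{31} = 1/2, m_{41} = -2, m_{32} = -30/7, m_{42} = 80/7, m_{43} = -748/291

multipliers: -3/4, 1/2, -2, -30/7, 80/7, -748/291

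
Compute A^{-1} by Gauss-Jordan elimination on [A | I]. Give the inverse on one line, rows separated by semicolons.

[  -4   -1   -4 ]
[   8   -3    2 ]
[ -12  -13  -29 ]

Gauss-Jordan on [A | I]:
R1 <- (1/-4)*R1:  [    1   1/4     1  |  -1/4     0     0 ]
R2 <- R2 - (8)*R1:  [  0  -5  -6  |   2   1   0 ]
R3 <- R3 - (-12)*R1:  [   0  -10  -17  |   -3    0    1 ]
R2 <- (1/-5)*R2:  [    0     1   6/5  |  -2/5  -1/5     0 ]
R1 <- R1 - (1/4)*R2:  [     1      0   7/10  |  -3/20   1/20      0 ]
R3 <- R3 - (-10)*R2:  [  0   0  -5  |  -7  -2   1 ]
R3 <- (1/-5)*R3:  [    0     0     1  |   7/5   2/5  -1/5 ]
R1 <- R1 - (7/10)*R3:  [        1         0         0  |  -113/100   -23/100      7/50 ]
R2 <- R2 - (6/5)*R3:  [      0       1       0  |  -52/25  -17/25    6/25 ]
Right block of [I | A^{-1}] is the inverse:
[ -113/100  -23/100  7/50 ]
[   -52/25   -17/25  6/25 ]
[      7/5      2/5  -1/5 ]

inverse = [-113/100 -23/100 7/50; -52/25 -17/25 6/25; 7/5 2/5 -1/5]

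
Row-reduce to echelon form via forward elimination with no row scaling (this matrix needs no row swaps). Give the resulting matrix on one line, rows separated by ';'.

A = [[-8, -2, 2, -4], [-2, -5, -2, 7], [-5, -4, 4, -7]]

REF = [-8 -2 2 -4; 0 -9/2 -5/2 8; 0 0 77/18 -169/18]

Forward elimination:
R2 <- R2 - (1/4)*R1:  [    0  -9/2  -5/2     8 ]
R3 <- R3 - (5/8)*R1:  [     0  -11/4   11/4   -9/2 ]
R3 <- R3 - (11/18)*R2:  [       0        0    77/18  -169/18 ]
Row echelon form:
[ -8    -2      2       -4 ]
[  0  -9/2   -5/2        8 ]
[  0     0  77/18  -169/18 ]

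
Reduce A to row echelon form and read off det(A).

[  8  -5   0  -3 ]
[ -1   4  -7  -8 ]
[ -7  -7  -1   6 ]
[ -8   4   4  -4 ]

Forward elimination:
R2 <- R2 - (-1/8)*R1:  [     0   27/8     -7  -67/8 ]
R3 <- R3 - (-7/8)*R1:  [     0  -91/8     -1   27/8 ]
R4 <- R4 - (-1)*R1:  [  0  -1   4  -7 ]
R3 <- R3 - (-91/27)*R2:  [       0        0  -664/27  -671/27 ]
R4 <- R4 - (-8/27)*R2:  [       0        0    52/27  -256/27 ]
R4 <- R4 - (-13/166)*R3:  [         0          0          0  -1897/166 ]
Upper-triangular form:
[ 8    -5        0         -3 ]
[ 0  27/8       -7      -67/8 ]
[ 0     0  -664/27    -671/27 ]
[ 0     0        0  -1897/166 ]
det(A) = (-1)^0 * (8) * (27/8) * (-664/27) * (-1897/166) = 7588  (0 row swaps -> sign +1)

det(A) = 7588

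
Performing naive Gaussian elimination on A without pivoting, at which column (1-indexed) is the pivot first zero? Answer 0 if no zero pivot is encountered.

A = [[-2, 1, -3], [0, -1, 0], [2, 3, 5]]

first zero-pivot column = 0

Naive forward elimination:
R3 <- R3 - (-1)*R1:  [ 0  4  2 ]
R3 <- R3 - (-4)*R2:  [ 0  0  2 ]
All pivots nonzero; naive elimination completes without hitting a zero pivot.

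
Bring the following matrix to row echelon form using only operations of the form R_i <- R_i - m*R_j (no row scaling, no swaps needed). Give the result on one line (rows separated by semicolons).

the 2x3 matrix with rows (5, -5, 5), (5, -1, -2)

Forward elimination:
R2 <- R2 - (1)*R1:  [  0   4  -7 ]
Row echelon form:
[ 5  -5   5 ]
[ 0   4  -7 ]

REF = [5 -5 5; 0 4 -7]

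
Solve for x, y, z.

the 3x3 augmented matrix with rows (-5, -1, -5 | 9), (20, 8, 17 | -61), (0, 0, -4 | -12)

(-4, -4, 3)

Forward elimination on [A|b]:
R2 <- R2 - (-4)*R1:  [   0    4   -3  -25 ]
Row echelon form:
[ -5  -1  -5  |    9 ]
[  0   4  -3  |  -25 ]
[  0   0  -4  |  -12 ]
Back-substitution:
z = (-12) / -4 = 3
y = (-25 - (-3)*(3)) / 4 = -4
x = (9 - (-1)*(-4) - (-5)*(3)) / -5 = -4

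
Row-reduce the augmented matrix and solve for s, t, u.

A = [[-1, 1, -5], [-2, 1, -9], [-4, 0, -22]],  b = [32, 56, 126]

Forward elimination on [A|b]:
R2 <- R2 - (2)*R1:  [  0  -1   1  -8 ]
R3 <- R3 - (4)*R1:  [  0  -4  -2  -2 ]
R3 <- R3 - (4)*R2:  [  0   0  -6  30 ]
Row echelon form:
[ -1   1  -5  |  32 ]
[  0  -1   1  |  -8 ]
[  0   0  -6  |  30 ]
Back-substitution:
u = (30) / -6 = -5
t = (-8 - (1)*(-5)) / -1 = 3
s = (32 - (1)*(3) - (-5)*(-5)) / -1 = -4

(-4, 3, -5)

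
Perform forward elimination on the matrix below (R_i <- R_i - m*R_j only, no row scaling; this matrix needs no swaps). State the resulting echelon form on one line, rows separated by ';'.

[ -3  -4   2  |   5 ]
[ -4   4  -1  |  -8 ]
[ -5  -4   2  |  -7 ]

REF = [-3 -4 2 5; 0 28/3 -11/3 -44/3; 0 0 -2/7 -78/7]

Forward elimination:
R2 <- R2 - (4/3)*R1:  [     0   28/3  -11/3  -44/3 ]
R3 <- R3 - (5/3)*R1:  [     0    8/3   -4/3  -46/3 ]
R3 <- R3 - (2/7)*R2:  [     0      0   -2/7  -78/7 ]
Row echelon form:
[ -3    -4      2  |      5 ]
[  0  28/3  -11/3  |  -44/3 ]
[  0     0   -2/7  |  -78/7 ]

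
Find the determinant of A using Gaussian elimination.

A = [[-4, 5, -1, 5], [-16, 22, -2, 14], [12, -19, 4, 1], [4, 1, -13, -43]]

det(A) = 160

Forward elimination:
R2 <- R2 - (4)*R1:  [  0   2   2  -6 ]
R3 <- R3 - (-3)*R1:  [  0  -4   1  16 ]
R4 <- R4 - (-1)*R1:  [   0    6  -14  -38 ]
R3 <- R3 - (-2)*R2:  [ 0  0  5  4 ]
R4 <- R4 - (3)*R2:  [   0    0  -20  -20 ]
R4 <- R4 - (-4)*R3:  [  0   0   0  -4 ]
Upper-triangular form:
[ -4  5  -1   5 ]
[  0  2   2  -6 ]
[  0  0   5   4 ]
[  0  0   0  -4 ]
det(A) = (-1)^0 * (-4) * (2) * (5) * (-4) = 160  (0 row swaps -> sign +1)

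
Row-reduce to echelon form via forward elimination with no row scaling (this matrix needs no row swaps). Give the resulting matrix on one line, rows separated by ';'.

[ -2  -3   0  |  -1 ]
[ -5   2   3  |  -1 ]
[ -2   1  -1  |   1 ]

Forward elimination:
R2 <- R2 - (5/2)*R1:  [    0  19/2     3   3/2 ]
R3 <- R3 - (1)*R1:  [  0   4  -1   2 ]
R3 <- R3 - (8/19)*R2:  [      0       0  -43/19   26/19 ]
Row echelon form:
[ -2    -3       0  |     -1 ]
[  0  19/2       3  |    3/2 ]
[  0     0  -43/19  |  26/19 ]

REF = [-2 -3 0 -1; 0 19/2 3 3/2; 0 0 -43/19 26/19]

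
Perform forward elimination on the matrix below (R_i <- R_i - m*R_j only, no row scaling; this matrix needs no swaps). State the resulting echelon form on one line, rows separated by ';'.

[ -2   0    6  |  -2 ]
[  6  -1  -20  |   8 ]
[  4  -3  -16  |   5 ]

REF = [-2 0 6 -2; 0 -1 -2 2; 0 0 2 -5]

Forward elimination:
R2 <- R2 - (-3)*R1:  [  0  -1  -2   2 ]
R3 <- R3 - (-2)*R1:  [  0  -3  -4   1 ]
R3 <- R3 - (3)*R2:  [  0   0   2  -5 ]
Row echelon form:
[ -2   0   6  |  -2 ]
[  0  -1  -2  |   2 ]
[  0   0   2  |  -5 ]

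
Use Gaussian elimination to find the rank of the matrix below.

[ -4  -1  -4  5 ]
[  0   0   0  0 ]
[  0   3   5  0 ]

Row reduction:
R2 <-> R3   (pivot in column 2 was zero)
[ -4  -1  -4  5 ]
[  0   3   5  0 ]
[  0   0   0  0 ]
Row echelon form:
[ -4  -1  -4  5 ]
[  0   3   5  0 ]
[  0   0   0  0 ]
Nonzero rows / pivot columns: 2

rank(A) = 2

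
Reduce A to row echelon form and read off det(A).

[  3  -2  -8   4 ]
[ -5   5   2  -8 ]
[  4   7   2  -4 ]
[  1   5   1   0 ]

det(A) = 1592

Forward elimination:
R2 <- R2 - (-5/3)*R1:  [     0    5/3  -34/3   -4/3 ]
R3 <- R3 - (4/3)*R1:  [     0   29/3   38/3  -28/3 ]
R4 <- R4 - (1/3)*R1:  [    0  17/3  11/3  -4/3 ]
R3 <- R3 - (29/5)*R2:  [     0      0  392/5   -8/5 ]
R4 <- R4 - (17/5)*R2:  [     0      0  211/5   16/5 ]
R4 <- R4 - (211/392)*R3:  [      0       0       0  199/49 ]
Upper-triangular form:
[ 3   -2     -8       4 ]
[ 0  5/3  -34/3    -4/3 ]
[ 0    0  392/5    -8/5 ]
[ 0    0      0  199/49 ]
det(A) = (-1)^0 * (3) * (5/3) * (392/5) * (199/49) = 1592  (0 row swaps -> sign +1)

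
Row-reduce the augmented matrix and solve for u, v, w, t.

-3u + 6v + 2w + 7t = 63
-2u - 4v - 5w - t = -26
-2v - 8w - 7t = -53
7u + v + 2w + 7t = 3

(-4, 4, 3, 3)

Forward elimination on [A|b]:
R2 <- R2 - (2/3)*R1:  [     0     -8  -19/3  -17/3    -68 ]
R4 <- R4 - (-7/3)*R1:  [    0    15  20/3  70/3   150 ]
R3 <- R3 - (1/4)*R2:  [      0       0  -77/12  -67/12     -36 ]
R4 <- R4 - (-15/8)*R2:  [       0        0  -125/24   305/24     45/2 ]
R4 <- R4 - (125/154)*R3:  [        0         0         0  2655/154  7965/154 ]
Row echelon form:
[ -3   6       2         7  |        63 ]
[  0  -8   -19/3     -17/3  |       -68 ]
[  0   0  -77/12    -67/12  |       -36 ]
[  0   0       0  2655/154  |  7965/154 ]
Back-substitution:
t = (7965/154) / (2655/154) = 3
w = (-36 - (-67/12)*(3)) / (-77/12) = 3
v = (-68 - (-19/3)*(3) - (-17/3)*(3)) / -8 = 4
u = (63 - (6)*(4) - (2)*(3) - (7)*(3)) / -3 = -4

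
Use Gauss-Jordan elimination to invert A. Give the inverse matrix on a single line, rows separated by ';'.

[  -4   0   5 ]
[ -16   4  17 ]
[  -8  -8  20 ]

inverse = [-27/8 5/8 5/16; -23/8 5/8 3/16; -5/2 1/2 1/4]

Gauss-Jordan on [A | I]:
R1 <- (1/-4)*R1:  [    1     0  -5/4  |  -1/4     0     0 ]
R2 <- R2 - (-16)*R1:  [  0   4  -3  |  -4   1   0 ]
R3 <- R3 - (-8)*R1:  [  0  -8  10  |  -2   0   1 ]
R2 <- (1/4)*R2:  [    0     1  -3/4  |    -1   1/4     0 ]
R3 <- R3 - (-8)*R2:  [   0    0    4  |  -10    2    1 ]
R3 <- (1/4)*R3:  [    0     0     1  |  -5/2   1/2   1/4 ]
R1 <- R1 - (-5/4)*R3:  [     1      0      0  |  -27/8    5/8   5/16 ]
R2 <- R2 - (-3/4)*R3:  [     0      1      0  |  -23/8    5/8   3/16 ]
Right block of [I | A^{-1}] is the inverse:
[ -27/8  5/8  5/16 ]
[ -23/8  5/8  3/16 ]
[  -5/2  1/2   1/4 ]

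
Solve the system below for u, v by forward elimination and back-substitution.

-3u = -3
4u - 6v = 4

Forward elimination on [A|b]:
R2 <- R2 - (-4/3)*R1:  [  0  -6   0 ]
Row echelon form:
[ -3   0  |  -3 ]
[  0  -6  |   0 ]
Back-substitution:
v = (0) / -6 = 0
u = (-3) / -3 = 1

(1, 0)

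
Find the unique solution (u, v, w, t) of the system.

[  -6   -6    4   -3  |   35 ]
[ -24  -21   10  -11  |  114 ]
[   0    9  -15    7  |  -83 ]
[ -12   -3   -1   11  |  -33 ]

(-3, 3, 5, -5)

Forward elimination on [A|b]:
R2 <- R2 - (4)*R1:  [   0    3   -6    1  -26 ]
R4 <- R4 - (2)*R1:  [    0     9    -9    17  -103 ]
R3 <- R3 - (3)*R2:  [  0   0   3   4  -5 ]
R4 <- R4 - (3)*R2:  [   0    0    9   14  -25 ]
R4 <- R4 - (3)*R3:  [   0    0    0    2  -10 ]
Row echelon form:
[ -6  -6   4  -3  |   35 ]
[  0   3  -6   1  |  -26 ]
[  0   0   3   4  |   -5 ]
[  0   0   0   2  |  -10 ]
Back-substitution:
t = (-10) / 2 = -5
w = (-5 - (4)*(-5)) / 3 = 5
v = (-26 - (-6)*(5) - (1)*(-5)) / 3 = 3
u = (35 - (-6)*(3) - (4)*(5) - (-3)*(-5)) / -6 = -3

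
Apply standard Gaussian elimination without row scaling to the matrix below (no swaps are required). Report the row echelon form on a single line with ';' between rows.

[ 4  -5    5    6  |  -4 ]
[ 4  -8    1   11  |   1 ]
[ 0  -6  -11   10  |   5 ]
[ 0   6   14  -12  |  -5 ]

Forward elimination:
R2 <- R2 - (1)*R1:  [  0  -3  -4   5   5 ]
R3 <- R3 - (2)*R2:  [  0   0  -3   0  -5 ]
R4 <- R4 - (-2)*R2:  [  0   0   6  -2   5 ]
R4 <- R4 - (-2)*R3:  [  0   0   0  -2  -5 ]
Row echelon form:
[ 4  -5   5   6  |  -4 ]
[ 0  -3  -4   5  |   5 ]
[ 0   0  -3   0  |  -5 ]
[ 0   0   0  -2  |  -5 ]

REF = [4 -5 5 6 -4; 0 -3 -4 5 5; 0 0 -3 0 -5; 0 0 0 -2 -5]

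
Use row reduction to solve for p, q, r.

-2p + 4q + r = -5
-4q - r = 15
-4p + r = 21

(-5, -4, 1)

Forward elimination on [A|b]:
R3 <- R3 - (2)*R1:  [  0  -8  -1  31 ]
R3 <- R3 - (2)*R2:  [ 0  0  1  1 ]
Row echelon form:
[ -2   4   1  |  -5 ]
[  0  -4  -1  |  15 ]
[  0   0   1  |   1 ]
Back-substitution:
r = (1) / 1 = 1
q = (15 - (-1)*(1)) / -4 = -4
p = (-5 - (4)*(-4) - (1)*(1)) / -2 = -5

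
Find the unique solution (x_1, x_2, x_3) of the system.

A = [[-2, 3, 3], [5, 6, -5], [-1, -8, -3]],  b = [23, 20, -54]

(2, 5, 4)

Forward elimination on [A|b]:
R2 <- R2 - (-5/2)*R1:  [     0   27/2    5/2  155/2 ]
R3 <- R3 - (1/2)*R1:  [      0   -19/2    -9/2  -131/2 ]
R3 <- R3 - (-19/27)*R2:  [       0        0   -74/27  -296/27 ]
Row echelon form:
[ -2     3       3  |       23 ]
[  0  27/2     5/2  |    155/2 ]
[  0     0  -74/27  |  -296/27 ]
Back-substitution:
x_3 = (-296/27) / (-74/27) = 4
x_2 = (155/2 - (5/2)*(4)) / (27/2) = 5
x_1 = (23 - (3)*(5) - (3)*(4)) / -2 = 2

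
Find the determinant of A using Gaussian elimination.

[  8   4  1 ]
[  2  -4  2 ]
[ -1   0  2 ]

det(A) = -92

Forward elimination:
R2 <- R2 - (1/4)*R1:  [   0   -5  7/4 ]
R3 <- R3 - (-1/8)*R1:  [    0   1/2  17/8 ]
R3 <- R3 - (-1/10)*R2:  [     0      0  23/10 ]
Upper-triangular form:
[ 8   4      1 ]
[ 0  -5    7/4 ]
[ 0   0  23/10 ]
det(A) = (-1)^0 * (8) * (-5) * (23/10) = -92  (0 row swaps -> sign +1)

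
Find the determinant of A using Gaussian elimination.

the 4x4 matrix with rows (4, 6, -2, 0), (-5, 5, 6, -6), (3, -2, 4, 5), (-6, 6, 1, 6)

det(A) = 5414

Forward elimination:
R2 <- R2 - (-5/4)*R1:  [    0  25/2   7/2    -6 ]
R3 <- R3 - (3/4)*R1:  [     0  -13/2   11/2      5 ]
R4 <- R4 - (-3/2)*R1:  [  0  15  -2   6 ]
R3 <- R3 - (-13/25)*R2:  [      0       0  183/25   47/25 ]
R4 <- R4 - (6/5)*R2:  [     0      0  -31/5   66/5 ]
R4 <- R4 - (-155/183)*R3:  [        0         0         0  2707/183 ]
Upper-triangular form:
[ 4     6      -2         0 ]
[ 0  25/2     7/2        -6 ]
[ 0     0  183/25     47/25 ]
[ 0     0       0  2707/183 ]
det(A) = (-1)^0 * (4) * (25/2) * (183/25) * (2707/183) = 5414  (0 row swaps -> sign +1)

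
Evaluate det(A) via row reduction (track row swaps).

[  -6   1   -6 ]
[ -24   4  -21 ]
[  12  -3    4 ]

Forward elimination:
R2 <- R2 - (4)*R1:  [ 0  0  3 ]
R3 <- R3 - (-2)*R1:  [  0  -1  -8 ]
R2 <-> R3   (pivot in column 2 was zero)
[ -6   1  -6 ]
[  0  -1  -8 ]
[  0   0   3 ]
Upper-triangular form:
[ -6   1  -6 ]
[  0  -1  -8 ]
[  0   0   3 ]
det(A) = (-1)^1 * (-6) * (-1) * (3) = -18  (1 row swap -> sign -1)

det(A) = -18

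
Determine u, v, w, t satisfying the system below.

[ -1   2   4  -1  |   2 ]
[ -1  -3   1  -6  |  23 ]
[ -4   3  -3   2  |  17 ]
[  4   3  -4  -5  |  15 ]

Forward elimination on [A|b]:
R2 <- R2 - (1)*R1:  [  0  -5  -3  -5  21 ]
R3 <- R3 - (4)*R1:  [   0   -5  -19    6    9 ]
R4 <- R4 - (-4)*R1:  [  0  11  12  -9  23 ]
R3 <- R3 - (1)*R2:  [   0    0  -16   11  -12 ]
R4 <- R4 - (-11/5)*R2:  [     0      0   27/5    -20  346/5 ]
R4 <- R4 - (-27/80)*R3:  [        0         0         0  -1303/80   1303/20 ]
Row echelon form:
[ -1   2    4        -1  |        2 ]
[  0  -5   -3        -5  |       21 ]
[  0   0  -16        11  |      -12 ]
[  0   0    0  -1303/80  |  1303/20 ]
Back-substitution:
t = (1303/20) / (-1303/80) = -4
w = (-12 - (11)*(-4)) / -16 = -2
v = (21 - (-3)*(-2) - (-5)*(-4)) / -5 = 1
u = (2 - (2)*(1) - (4)*(-2) - (-1)*(-4)) / -1 = -4

(-4, 1, -2, -4)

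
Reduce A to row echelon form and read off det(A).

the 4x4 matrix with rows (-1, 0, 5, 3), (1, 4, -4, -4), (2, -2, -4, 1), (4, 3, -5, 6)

det(A) = -117

Forward elimination:
R2 <- R2 - (-1)*R1:  [  0   4   1  -1 ]
R3 <- R3 - (-2)*R1:  [  0  -2   6   7 ]
R4 <- R4 - (-4)*R1:  [  0   3  15  18 ]
R3 <- R3 - (-1/2)*R2:  [    0     0  13/2  13/2 ]
R4 <- R4 - (3/4)*R2:  [    0     0  57/4  75/4 ]
R4 <- R4 - (57/26)*R3:  [   0    0    0  9/2 ]
Upper-triangular form:
[ -1  0     5     3 ]
[  0  4     1    -1 ]
[  0  0  13/2  13/2 ]
[  0  0     0   9/2 ]
det(A) = (-1)^0 * (-1) * (4) * (13/2) * (9/2) = -117  (0 row swaps -> sign +1)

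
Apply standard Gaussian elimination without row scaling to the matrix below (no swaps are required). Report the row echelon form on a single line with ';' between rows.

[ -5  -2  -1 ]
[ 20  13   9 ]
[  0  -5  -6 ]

REF = [-5 -2 -1; 0 5 5; 0 0 -1]

Forward elimination:
R2 <- R2 - (-4)*R1:  [ 0  5  5 ]
R3 <- R3 - (-1)*R2:  [  0   0  -1 ]
Row echelon form:
[ -5  -2  -1 ]
[  0   5   5 ]
[  0   0  -1 ]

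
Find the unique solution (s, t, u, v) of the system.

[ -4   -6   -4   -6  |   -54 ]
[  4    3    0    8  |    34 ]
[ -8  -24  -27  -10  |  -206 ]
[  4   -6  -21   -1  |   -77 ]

(5, 2, 4, 1)

Forward elimination on [A|b]:
R2 <- R2 - (-1)*R1:  [   0   -3   -4    2  -20 ]
R3 <- R3 - (2)*R1:  [   0  -12  -19    2  -98 ]
R4 <- R4 - (-1)*R1:  [    0   -12   -25    -7  -131 ]
R3 <- R3 - (4)*R2:  [   0    0   -3   -6  -18 ]
R4 <- R4 - (4)*R2:  [   0    0   -9  -15  -51 ]
R4 <- R4 - (3)*R3:  [ 0  0  0  3  3 ]
Row echelon form:
[ -4  -6  -4  -6  |  -54 ]
[  0  -3  -4   2  |  -20 ]
[  0   0  -3  -6  |  -18 ]
[  0   0   0   3  |    3 ]
Back-substitution:
v = (3) / 3 = 1
u = (-18 - (-6)*(1)) / -3 = 4
t = (-20 - (-4)*(4) - (2)*(1)) / -3 = 2
s = (-54 - (-6)*(2) - (-4)*(4) - (-6)*(1)) / -4 = 5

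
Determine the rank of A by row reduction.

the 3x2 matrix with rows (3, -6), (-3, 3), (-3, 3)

rank(A) = 2

Row reduction:
R2 <- R2 - (-1)*R1:  [  0  -3 ]
R3 <- R3 - (-1)*R1:  [  0  -3 ]
R3 <- R3 - (1)*R2:  [ 0  0 ]
Row echelon form:
[ 3  -6 ]
[ 0  -3 ]
[ 0   0 ]
Nonzero rows / pivot columns: 2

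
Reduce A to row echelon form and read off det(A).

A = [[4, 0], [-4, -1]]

Forward elimination:
R2 <- R2 - (-1)*R1:  [  0  -1 ]
Upper-triangular form:
[ 4   0 ]
[ 0  -1 ]
det(A) = (-1)^0 * (4) * (-1) = -4  (0 row swaps -> sign +1)

det(A) = -4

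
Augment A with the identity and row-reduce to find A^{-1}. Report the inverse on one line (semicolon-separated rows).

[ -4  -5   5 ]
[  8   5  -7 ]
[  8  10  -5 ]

inverse = [9/20 1/4 1/10; -4/25 -1/5 3/25; 2/5 0 1/5]

Gauss-Jordan on [A | I]:
R1 <- (1/-4)*R1:  [    1   5/4  -5/4  |  -1/4     0     0 ]
R2 <- R2 - (8)*R1:  [  0  -5   3  |   2   1   0 ]
R3 <- R3 - (8)*R1:  [ 0  0  5  |  2  0  1 ]
R2 <- (1/-5)*R2:  [    0     1  -3/5  |  -2/5  -1/5     0 ]
R1 <- R1 - (5/4)*R2:  [    1     0  -1/2  |   1/4   1/4     0 ]
R3 <- (1/5)*R3:  [   0    0    1  |  2/5    0  1/5 ]
R1 <- R1 - (-1/2)*R3:  [    1     0     0  |  9/20   1/4  1/10 ]
R2 <- R2 - (-3/5)*R3:  [     0      1      0  |  -4/25   -1/5   3/25 ]
Right block of [I | A^{-1}] is the inverse:
[  9/20   1/4  1/10 ]
[ -4/25  -1/5  3/25 ]
[   2/5     0   1/5 ]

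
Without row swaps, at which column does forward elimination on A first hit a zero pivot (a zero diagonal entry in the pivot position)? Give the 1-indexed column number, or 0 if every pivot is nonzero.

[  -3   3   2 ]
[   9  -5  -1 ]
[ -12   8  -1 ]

Naive forward elimination:
R2 <- R2 - (-3)*R1:  [ 0  4  5 ]
R3 <- R3 - (4)*R1:  [  0  -4  -9 ]
R3 <- R3 - (-1)*R2:  [  0   0  -4 ]
All pivots nonzero; naive elimination completes without hitting a zero pivot.

first zero-pivot column = 0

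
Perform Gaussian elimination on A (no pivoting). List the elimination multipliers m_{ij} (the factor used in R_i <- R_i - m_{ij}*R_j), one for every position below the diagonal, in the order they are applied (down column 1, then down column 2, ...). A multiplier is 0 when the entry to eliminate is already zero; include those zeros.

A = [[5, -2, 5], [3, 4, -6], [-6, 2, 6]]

multipliers: 3/5, -6/5, -1/13

Forward elimination:
R2 <- R2 - (3/5)*R1:  [    0  26/5    -9 ]
R3 <- R3 - (-6/5)*R1:  [    0  -2/5    12 ]
R3 <- R3 - (-1/13)*R2:  [      0       0  147/13 ]
Multipliers (in order of application): m_{21} = 3/5, m_{31} = -6/5, m_{32} = -1/13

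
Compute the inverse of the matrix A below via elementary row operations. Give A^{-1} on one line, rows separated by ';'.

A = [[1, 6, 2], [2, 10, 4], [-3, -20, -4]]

inverse = [-10 4 -1; 1 -1/2 0; 5/2 -1/2 1/2]

Gauss-Jordan on [A | I]:
R2 <- R2 - (2)*R1:  [  0  -2   0  |  -2   1   0 ]
R3 <- R3 - (-3)*R1:  [  0  -2   2  |   3   0   1 ]
R2 <- (1/-2)*R2:  [    0     1     0  |     1  -1/2     0 ]
R1 <- R1 - (6)*R2:  [  1   0   2  |  -5   3   0 ]
R3 <- R3 - (-2)*R2:  [  0   0   2  |   5  -1   1 ]
R3 <- (1/2)*R3:  [    0     0     1  |   5/2  -1/2   1/2 ]
R1 <- R1 - (2)*R3:  [   1    0    0  |  -10    4   -1 ]
Right block of [I | A^{-1}] is the inverse:
[ -10     4   -1 ]
[   1  -1/2    0 ]
[ 5/2  -1/2  1/2 ]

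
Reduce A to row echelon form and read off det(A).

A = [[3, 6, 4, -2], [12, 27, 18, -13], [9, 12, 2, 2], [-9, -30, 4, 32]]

det(A) = 108

Forward elimination:
R2 <- R2 - (4)*R1:  [  0   3   2  -5 ]
R3 <- R3 - (3)*R1:  [   0   -6  -10    8 ]
R4 <- R4 - (-3)*R1:  [   0  -12   16   26 ]
R3 <- R3 - (-2)*R2:  [  0   0  -6  -2 ]
R4 <- R4 - (-4)*R2:  [  0   0  24   6 ]
R4 <- R4 - (-4)*R3:  [  0   0   0  -2 ]
Upper-triangular form:
[ 3  6   4  -2 ]
[ 0  3   2  -5 ]
[ 0  0  -6  -2 ]
[ 0  0   0  -2 ]
det(A) = (-1)^0 * (3) * (3) * (-6) * (-2) = 108  (0 row swaps -> sign +1)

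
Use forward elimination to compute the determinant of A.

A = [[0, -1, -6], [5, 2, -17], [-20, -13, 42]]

det(A) = 20

Forward elimination:
R1 <-> R2   (pivot in column 1 was zero)
[   5    2  -17 ]
[   0   -1   -6 ]
[ -20  -13   42 ]
R3 <- R3 - (-4)*R1:  [   0   -5  -26 ]
R3 <- R3 - (5)*R2:  [ 0  0  4 ]
Upper-triangular form:
[ 5   2  -17 ]
[ 0  -1   -6 ]
[ 0   0    4 ]
det(A) = (-1)^1 * (5) * (-1) * (4) = 20  (1 row swap -> sign -1)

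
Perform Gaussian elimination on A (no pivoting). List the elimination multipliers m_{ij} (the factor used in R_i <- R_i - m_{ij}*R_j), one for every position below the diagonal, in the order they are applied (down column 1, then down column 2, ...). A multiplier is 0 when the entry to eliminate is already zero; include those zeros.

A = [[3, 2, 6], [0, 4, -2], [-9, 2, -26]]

Forward elimination:
R2: entry in column 1 is already 0 -> m_{21} = 0 (no row operation needed)
R3 <- R3 - (-3)*R1:  [  0   8  -8 ]
R3 <- R3 - (2)*R2:  [  0   0  -4 ]
Multipliers (in order of application): m_{21} = 0, m_{31} = -3, m_{32} = 2

multipliers: 0, -3, 2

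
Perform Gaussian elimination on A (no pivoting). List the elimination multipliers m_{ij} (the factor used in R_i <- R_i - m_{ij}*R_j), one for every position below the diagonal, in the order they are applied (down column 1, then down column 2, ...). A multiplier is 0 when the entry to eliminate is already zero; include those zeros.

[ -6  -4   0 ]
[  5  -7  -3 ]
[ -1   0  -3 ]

Forward elimination:
R2 <- R2 - (-5/6)*R1:  [     0  -31/3     -3 ]
R3 <- R3 - (1/6)*R1:  [   0  2/3   -3 ]
R3 <- R3 - (-2/31)*R2:  [      0       0  -99/31 ]
Multipliers (in order of application): m_{21} = -5/6, m_{31} = 1/6, m_{32} = -2/31

multipliers: -5/6, 1/6, -2/31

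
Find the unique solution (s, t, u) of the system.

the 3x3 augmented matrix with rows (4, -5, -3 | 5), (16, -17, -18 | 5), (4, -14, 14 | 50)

(-5, -5, 0)

Forward elimination on [A|b]:
R2 <- R2 - (4)*R1:  [   0    3   -6  -15 ]
R3 <- R3 - (1)*R1:  [  0  -9  17  45 ]
R3 <- R3 - (-3)*R2:  [  0   0  -1   0 ]
Row echelon form:
[ 4  -5  -3  |    5 ]
[ 0   3  -6  |  -15 ]
[ 0   0  -1  |    0 ]
Back-substitution:
u = (0) / -1 = 0
t = (-15 - (-6)*(0)) / 3 = -5
s = (5 - (-5)*(-5) - (-3)*(0)) / 4 = -5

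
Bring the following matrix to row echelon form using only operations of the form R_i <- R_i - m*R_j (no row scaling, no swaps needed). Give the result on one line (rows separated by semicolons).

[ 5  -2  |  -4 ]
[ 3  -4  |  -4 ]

REF = [5 -2 -4; 0 -14/5 -8/5]

Forward elimination:
R2 <- R2 - (3/5)*R1:  [     0  -14/5   -8/5 ]
Row echelon form:
[ 5     -2  |    -4 ]
[ 0  -14/5  |  -8/5 ]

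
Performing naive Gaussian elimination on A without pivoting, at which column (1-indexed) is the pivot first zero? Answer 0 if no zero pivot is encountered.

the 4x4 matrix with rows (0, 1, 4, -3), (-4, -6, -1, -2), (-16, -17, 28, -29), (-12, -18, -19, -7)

Naive forward elimination:
Pivot entry (1,1) is zero but row 2 has -4 in column 1 -> naive elimination stops; a row interchange (e.g. R1 <-> R2) would be required here.

first zero-pivot column = 1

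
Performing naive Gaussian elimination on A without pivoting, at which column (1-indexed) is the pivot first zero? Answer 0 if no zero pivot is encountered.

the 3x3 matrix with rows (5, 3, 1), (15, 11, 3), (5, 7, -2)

Naive forward elimination:
R2 <- R2 - (3)*R1:  [ 0  2  0 ]
R3 <- R3 - (1)*R1:  [  0   4  -3 ]
R3 <- R3 - (2)*R2:  [  0   0  -3 ]
All pivots nonzero; naive elimination completes without hitting a zero pivot.

first zero-pivot column = 0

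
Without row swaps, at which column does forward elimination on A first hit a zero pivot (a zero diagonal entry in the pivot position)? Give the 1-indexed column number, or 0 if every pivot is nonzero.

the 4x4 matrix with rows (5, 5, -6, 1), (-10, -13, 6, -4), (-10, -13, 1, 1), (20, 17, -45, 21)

first zero-pivot column = 0

Naive forward elimination:
R2 <- R2 - (-2)*R1:  [  0  -3  -6  -2 ]
R3 <- R3 - (-2)*R1:  [   0   -3  -11    3 ]
R4 <- R4 - (4)*R1:  [   0   -3  -21   17 ]
R3 <- R3 - (1)*R2:  [  0   0  -5   5 ]
R4 <- R4 - (1)*R2:  [   0    0  -15   19 ]
R4 <- R4 - (3)*R3:  [ 0  0  0  4 ]
All pivots nonzero; naive elimination completes without hitting a zero pivot.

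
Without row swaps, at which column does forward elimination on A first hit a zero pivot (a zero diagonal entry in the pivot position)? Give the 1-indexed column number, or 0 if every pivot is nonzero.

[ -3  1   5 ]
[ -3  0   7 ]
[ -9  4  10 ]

Naive forward elimination:
R2 <- R2 - (1)*R1:  [  0  -1   2 ]
R3 <- R3 - (3)*R1:  [  0   1  -5 ]
R3 <- R3 - (-1)*R2:  [  0   0  -3 ]
All pivots nonzero; naive elimination completes without hitting a zero pivot.

first zero-pivot column = 0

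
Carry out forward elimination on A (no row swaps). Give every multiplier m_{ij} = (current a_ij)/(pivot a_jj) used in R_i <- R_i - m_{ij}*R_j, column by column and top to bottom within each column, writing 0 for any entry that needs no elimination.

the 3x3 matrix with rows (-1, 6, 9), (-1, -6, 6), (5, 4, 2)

multipliers: 1, -5, -17/6

Forward elimination:
R2 <- R2 - (1)*R1:  [   0  -12   -3 ]
R3 <- R3 - (-5)*R1:  [  0  34  47 ]
R3 <- R3 - (-17/6)*R2:  [    0     0  77/2 ]
Multipliers (in order of application): m_{21} = 1, m_{31} = -5, m_{32} = -17/6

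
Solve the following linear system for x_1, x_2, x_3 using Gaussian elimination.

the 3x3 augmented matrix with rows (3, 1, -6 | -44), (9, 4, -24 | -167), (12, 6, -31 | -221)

Forward elimination on [A|b]:
R2 <- R2 - (3)*R1:  [   0    1   -6  -35 ]
R3 <- R3 - (4)*R1:  [   0    2   -7  -45 ]
R3 <- R3 - (2)*R2:  [  0   0   5  25 ]
Row echelon form:
[ 3  1  -6  |  -44 ]
[ 0  1  -6  |  -35 ]
[ 0  0   5  |   25 ]
Back-substitution:
x_3 = (25) / 5 = 5
x_2 = (-35 - (-6)*(5)) / 1 = -5
x_1 = (-44 - (1)*(-5) - (-6)*(5)) / 3 = -3

(-3, -5, 5)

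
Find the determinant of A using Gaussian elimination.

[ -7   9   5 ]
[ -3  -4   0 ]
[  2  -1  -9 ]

det(A) = -440

Forward elimination:
R2 <- R2 - (3/7)*R1:  [     0  -55/7  -15/7 ]
R3 <- R3 - (-2/7)*R1:  [     0   11/7  -53/7 ]
R3 <- R3 - (-1/5)*R2:  [  0   0  -8 ]
Upper-triangular form:
[ -7      9      5 ]
[  0  -55/7  -15/7 ]
[  0      0     -8 ]
det(A) = (-1)^0 * (-7) * (-55/7) * (-8) = -440  (0 row swaps -> sign +1)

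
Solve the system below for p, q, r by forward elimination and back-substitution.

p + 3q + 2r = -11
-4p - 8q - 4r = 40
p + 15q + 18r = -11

(-5, -4, 3)

Forward elimination on [A|b]:
R2 <- R2 - (-4)*R1:  [  0   4   4  -4 ]
R3 <- R3 - (1)*R1:  [  0  12  16   0 ]
R3 <- R3 - (3)*R2:  [  0   0   4  12 ]
Row echelon form:
[ 1  3  2  |  -11 ]
[ 0  4  4  |   -4 ]
[ 0  0  4  |   12 ]
Back-substitution:
r = (12) / 4 = 3
q = (-4 - (4)*(3)) / 4 = -4
p = (-11 - (3)*(-4) - (2)*(3)) / 1 = -5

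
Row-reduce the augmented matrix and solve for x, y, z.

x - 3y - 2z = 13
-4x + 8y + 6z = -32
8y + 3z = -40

(-2, -5, 0)

Forward elimination on [A|b]:
R2 <- R2 - (-4)*R1:  [  0  -4  -2  20 ]
R3 <- R3 - (-2)*R2:  [  0   0  -1   0 ]
Row echelon form:
[ 1  -3  -2  |  13 ]
[ 0  -4  -2  |  20 ]
[ 0   0  -1  |   0 ]
Back-substitution:
z = (0) / -1 = 0
y = (20 - (-2)*(0)) / -4 = -5
x = (13 - (-3)*(-5) - (-2)*(0)) / 1 = -2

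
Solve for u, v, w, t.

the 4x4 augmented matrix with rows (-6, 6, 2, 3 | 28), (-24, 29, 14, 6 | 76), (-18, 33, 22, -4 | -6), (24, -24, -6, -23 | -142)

Forward elimination on [A|b]:
R2 <- R2 - (4)*R1:  [   0    5    6   -6  -36 ]
R3 <- R3 - (3)*R1:  [   0   15   16  -13  -90 ]
R4 <- R4 - (-4)*R1:  [   0    0    2  -11  -30 ]
R3 <- R3 - (3)*R2:  [  0   0  -2   5  18 ]
R4 <- R4 - (-1)*R3:  [   0    0    0   -6  -12 ]
Row echelon form:
[ -6  6   2   3  |   28 ]
[  0  5   6  -6  |  -36 ]
[  0  0  -2   5  |   18 ]
[  0  0   0  -6  |  -12 ]
Back-substitution:
t = (-12) / -6 = 2
w = (18 - (5)*(2)) / -2 = -4
v = (-36 - (6)*(-4) - (-6)*(2)) / 5 = 0
u = (28 - (6)*(0) - (2)*(-4) - (3)*(2)) / -6 = -5

(-5, 0, -4, 2)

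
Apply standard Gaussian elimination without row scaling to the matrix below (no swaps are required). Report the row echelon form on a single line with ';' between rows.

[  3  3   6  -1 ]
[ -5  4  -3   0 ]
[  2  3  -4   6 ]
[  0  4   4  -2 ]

Forward elimination:
R2 <- R2 - (-5/3)*R1:  [    0     9     7  -5/3 ]
R3 <- R3 - (2/3)*R1:  [    0     1    -8  20/3 ]
R3 <- R3 - (1/9)*R2:  [      0       0   -79/9  185/27 ]
R4 <- R4 - (4/9)*R2:  [      0       0     8/9  -34/27 ]
R4 <- R4 - (-8/79)*R3:  [        0         0         0  -134/237 ]
Row echelon form:
[ 3  3      6        -1 ]
[ 0  9      7      -5/3 ]
[ 0  0  -79/9    185/27 ]
[ 0  0      0  -134/237 ]

REF = [3 3 6 -1; 0 9 7 -5/3; 0 0 -79/9 185/27; 0 0 0 -134/237]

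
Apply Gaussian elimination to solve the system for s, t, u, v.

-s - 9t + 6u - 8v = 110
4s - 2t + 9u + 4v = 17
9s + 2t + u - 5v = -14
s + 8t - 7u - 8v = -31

(-4, -4, 5, -5)

Forward elimination on [A|b]:
R2 <- R2 - (-4)*R1:  [   0  -38   33  -28  457 ]
R3 <- R3 - (-9)*R1:  [   0  -79   55  -77  976 ]
R4 <- R4 - (-1)*R1:  [   0   -1   -1  -16   79 ]
R3 <- R3 - (79/38)*R2:  [       0        0  -517/38  -357/19   985/38 ]
R4 <- R4 - (1/38)*R2:  [       0        0   -71/38  -290/19  2545/38 ]
R4 <- R4 - (71/517)*R3:  [         0          0          0  -6557/517  32785/517 ]
Row echelon form:
[ -1   -9        6         -8  |        110 ]
[  0  -38       33        -28  |        457 ]
[  0    0  -517/38    -357/19  |     985/38 ]
[  0    0        0  -6557/517  |  32785/517 ]
Back-substitution:
v = (32785/517) / (-6557/517) = -5
u = (985/38 - (-357/19)*(-5)) / (-517/38) = 5
t = (457 - (33)*(5) - (-28)*(-5)) / -38 = -4
s = (110 - (-9)*(-4) - (6)*(5) - (-8)*(-5)) / -1 = -4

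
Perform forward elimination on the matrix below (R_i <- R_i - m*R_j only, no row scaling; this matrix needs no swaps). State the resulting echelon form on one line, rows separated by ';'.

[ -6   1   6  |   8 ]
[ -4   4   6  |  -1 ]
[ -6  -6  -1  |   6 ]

Forward elimination:
R2 <- R2 - (2/3)*R1:  [     0   10/3      2  -19/3 ]
R3 <- R3 - (1)*R1:  [  0  -7  -7  -2 ]
R3 <- R3 - (-21/10)*R2:  [       0        0    -14/5  -153/10 ]
Row echelon form:
[ -6     1      6  |        8 ]
[  0  10/3      2  |    -19/3 ]
[  0     0  -14/5  |  -153/10 ]

REF = [-6 1 6 8; 0 10/3 2 -19/3; 0 0 -14/5 -153/10]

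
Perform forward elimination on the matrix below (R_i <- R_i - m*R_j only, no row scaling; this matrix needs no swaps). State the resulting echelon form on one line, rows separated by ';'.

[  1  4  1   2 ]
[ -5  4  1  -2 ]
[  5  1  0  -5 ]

REF = [1 4 1 2; 0 24 6 8; 0 0 -1/4 -26/3]

Forward elimination:
R2 <- R2 - (-5)*R1:  [  0  24   6   8 ]
R3 <- R3 - (5)*R1:  [   0  -19   -5  -15 ]
R3 <- R3 - (-19/24)*R2:  [     0      0   -1/4  -26/3 ]
Row echelon form:
[ 1   4     1      2 ]
[ 0  24     6      8 ]
[ 0   0  -1/4  -26/3 ]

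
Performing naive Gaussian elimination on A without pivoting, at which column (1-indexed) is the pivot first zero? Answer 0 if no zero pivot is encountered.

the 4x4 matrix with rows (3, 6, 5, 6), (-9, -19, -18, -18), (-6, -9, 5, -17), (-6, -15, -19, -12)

first zero-pivot column = 4

Naive forward elimination:
R2 <- R2 - (-3)*R1:  [  0  -1  -3   0 ]
R3 <- R3 - (-2)*R1:  [  0   3  15  -5 ]
R4 <- R4 - (-2)*R1:  [  0  -3  -9   0 ]
R3 <- R3 - (-3)*R2:  [  0   0   6  -5 ]
R4 <- R4 - (3)*R2:  [ 0  0  0  0 ]
Matrix at this point:
[ 3   6   5   6 ]
[ 0  -1  -3   0 ]
[ 0   0   6  -5 ]
[ 0   0   0   0 ]
Pivot entry (4,4) in the last row is zero and there are no rows below to swap with -> zero pivot in column 4 (A is singular).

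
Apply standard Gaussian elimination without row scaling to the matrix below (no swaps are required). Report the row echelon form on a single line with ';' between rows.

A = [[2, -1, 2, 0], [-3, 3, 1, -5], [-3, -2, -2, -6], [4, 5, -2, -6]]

Forward elimination:
R2 <- R2 - (-3/2)*R1:  [   0  3/2    4   -5 ]
R3 <- R3 - (-3/2)*R1:  [    0  -7/2     1    -6 ]
R4 <- R4 - (2)*R1:  [  0   7  -6  -6 ]
R3 <- R3 - (-7/3)*R2:  [     0      0   31/3  -53/3 ]
R4 <- R4 - (14/3)*R2:  [     0      0  -74/3   52/3 ]
R4 <- R4 - (-74/31)*R3:  [       0        0        0  -770/31 ]
Row echelon form:
[ 2   -1     2        0 ]
[ 0  3/2     4       -5 ]
[ 0    0  31/3    -53/3 ]
[ 0    0     0  -770/31 ]

REF = [2 -1 2 0; 0 3/2 4 -5; 0 0 31/3 -53/3; 0 0 0 -770/31]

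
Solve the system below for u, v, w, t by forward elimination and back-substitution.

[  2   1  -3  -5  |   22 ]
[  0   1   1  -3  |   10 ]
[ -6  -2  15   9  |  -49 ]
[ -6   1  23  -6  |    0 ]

Forward elimination on [A|b]:
R3 <- R3 - (-3)*R1:  [  0   1   6  -6  17 ]
R4 <- R4 - (-3)*R1:  [   0    4   14  -21   66 ]
R3 <- R3 - (1)*R2:  [  0   0   5  -3   7 ]
R4 <- R4 - (4)*R2:  [  0   0  10  -9  26 ]
R4 <- R4 - (2)*R3:  [  0   0   0  -3  12 ]
Row echelon form:
[ 2  1  -3  -5  |  22 ]
[ 0  1   1  -3  |  10 ]
[ 0  0   5  -3  |   7 ]
[ 0  0   0  -3  |  12 ]
Back-substitution:
t = (12) / -3 = -4
w = (7 - (-3)*(-4)) / 5 = -1
v = (10 - (1)*(-1) - (-3)*(-4)) / 1 = -1
u = (22 - (1)*(-1) - (-3)*(-1) - (-5)*(-4)) / 2 = 0

(0, -1, -1, -4)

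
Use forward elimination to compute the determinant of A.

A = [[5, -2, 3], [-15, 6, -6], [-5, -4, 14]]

det(A) = 90

Forward elimination:
R2 <- R2 - (-3)*R1:  [ 0  0  3 ]
R3 <- R3 - (-1)*R1:  [  0  -6  17 ]
R2 <-> R3   (pivot in column 2 was zero)
[ 5  -2   3 ]
[ 0  -6  17 ]
[ 0   0   3 ]
Upper-triangular form:
[ 5  -2   3 ]
[ 0  -6  17 ]
[ 0   0   3 ]
det(A) = (-1)^1 * (5) * (-6) * (3) = 90  (1 row swap -> sign -1)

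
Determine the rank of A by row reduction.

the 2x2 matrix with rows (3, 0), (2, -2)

rank(A) = 2

Row reduction:
R2 <- R2 - (2/3)*R1:  [  0  -2 ]
Row echelon form:
[ 3   0 ]
[ 0  -2 ]
Nonzero rows / pivot columns: 2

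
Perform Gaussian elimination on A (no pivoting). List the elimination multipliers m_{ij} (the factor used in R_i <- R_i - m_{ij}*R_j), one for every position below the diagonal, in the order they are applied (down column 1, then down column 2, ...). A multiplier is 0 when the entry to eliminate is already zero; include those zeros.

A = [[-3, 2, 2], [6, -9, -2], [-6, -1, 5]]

Forward elimination:
R2 <- R2 - (-2)*R1:  [  0  -5   2 ]
R3 <- R3 - (2)*R1:  [  0  -5   1 ]
R3 <- R3 - (1)*R2:  [  0   0  -1 ]
Multipliers (in order of application): m_{21} = -2, m_{31} = 2, m_{32} = 1

multipliers: -2, 2, 1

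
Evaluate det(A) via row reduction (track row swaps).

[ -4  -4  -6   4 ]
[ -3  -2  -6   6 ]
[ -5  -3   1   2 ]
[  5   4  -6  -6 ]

Forward elimination:
R2 <- R2 - (3/4)*R1:  [    0     1  -3/2     3 ]
R3 <- R3 - (5/4)*R1:  [    0     2  17/2    -3 ]
R4 <- R4 - (-5/4)*R1:  [     0     -1  -27/2     -1 ]
R3 <- R3 - (2)*R2:  [    0     0  23/2    -9 ]
R4 <- R4 - (-1)*R2:  [   0    0  -15    2 ]
R4 <- R4 - (-30/23)*R3:  [       0        0        0  -224/23 ]
Upper-triangular form:
[ -4  -4    -6        4 ]
[  0   1  -3/2        3 ]
[  0   0  23/2       -9 ]
[  0   0     0  -224/23 ]
det(A) = (-1)^0 * (-4) * (1) * (23/2) * (-224/23) = 448  (0 row swaps -> sign +1)

det(A) = 448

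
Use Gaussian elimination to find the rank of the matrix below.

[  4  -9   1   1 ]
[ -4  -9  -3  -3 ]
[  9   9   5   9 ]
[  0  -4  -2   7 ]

rank(A) = 4

Row reduction:
R2 <- R2 - (-1)*R1:  [   0  -18   -2   -2 ]
R3 <- R3 - (9/4)*R1:  [     0  117/4   11/4   27/4 ]
R3 <- R3 - (-13/8)*R2:  [    0     0  -1/2   7/2 ]
R4 <- R4 - (2/9)*R2:  [     0      0  -14/9   67/9 ]
R4 <- R4 - (28/9)*R3:  [     0      0      0  -31/9 ]
Row echelon form:
[ 4   -9     1      1 ]
[ 0  -18    -2     -2 ]
[ 0    0  -1/2    7/2 ]
[ 0    0     0  -31/9 ]
Nonzero rows / pivot columns: 4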